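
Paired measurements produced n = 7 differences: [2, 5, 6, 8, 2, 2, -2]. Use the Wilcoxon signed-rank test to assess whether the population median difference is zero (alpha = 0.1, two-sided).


Step 1: Drop any zero differences (none here) and take |d_i|.
|d| = [2, 5, 6, 8, 2, 2, 2]
Step 2: Midrank |d_i| (ties get averaged ranks).
ranks: |2|->2.5, |5|->5, |6|->6, |8|->7, |2|->2.5, |2|->2.5, |2|->2.5
Step 3: Attach original signs; sum ranks with positive sign and with negative sign.
W+ = 2.5 + 5 + 6 + 7 + 2.5 + 2.5 = 25.5
W- = 2.5 = 2.5
(Check: W+ + W- = 28 should equal n(n+1)/2 = 28.)
Step 4: Test statistic W = min(W+, W-) = 2.5.
Step 5: Ties in |d|, so use the tie-corrected normal approximation.
        E[W] = n(n+1)/4 = 7*8/4 = 14.
        Tie groups: |d|=2 (t=4); sum(t^3 - t) = 60.
        Var[W] = n(n+1)(2n+1)/24 - sum(t^3-t)/48 = 840/24 - 60/48 = 33.75.
        z = (W - E[W]) / sqrt(Var[W]) = (2.5 - 14) / 5.8095 = -1.9795.
        Two-sided p = 2*Phi(z) = 0.047757.
Step 6: alpha = 0.1. reject H0.

W+ = 25.5, W- = 2.5, W = min = 2.5, p = 0.047757, reject H0.


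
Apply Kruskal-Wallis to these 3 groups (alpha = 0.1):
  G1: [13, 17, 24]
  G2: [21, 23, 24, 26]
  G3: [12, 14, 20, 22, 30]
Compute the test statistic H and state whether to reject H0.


Step 1: Combine all N = 12 observations and assign midranks.
sorted (value, group, rank): (12,G3,1), (13,G1,2), (14,G3,3), (17,G1,4), (20,G3,5), (21,G2,6), (22,G3,7), (23,G2,8), (24,G1,9.5), (24,G2,9.5), (26,G2,11), (30,G3,12)
Step 2: Sum ranks within each group.
R_1 = 15.5 (n_1 = 3)
R_2 = 34.5 (n_2 = 4)
R_3 = 28 (n_3 = 5)
Step 3: H = 12/(N(N+1)) * sum(R_i^2/n_i) - 3(N+1)
     = 12/(12*13) * (15.5^2/3 + 34.5^2/4 + 28^2/5) - 3*13
     = 0.076923 * 534.446 - 39
     = 2.111218.
Step 4: Ties present; correction factor C = 1 - 6/(12^3 - 12) = 0.996503. Corrected H = 2.111218 / 0.996503 = 2.118626.
Step 5: Under H0, H ~ chi^2(2); p-value = 0.346694.
Step 6: alpha = 0.1. fail to reject H0.

H = 2.1186, df = 2, p = 0.346694, fail to reject H0.


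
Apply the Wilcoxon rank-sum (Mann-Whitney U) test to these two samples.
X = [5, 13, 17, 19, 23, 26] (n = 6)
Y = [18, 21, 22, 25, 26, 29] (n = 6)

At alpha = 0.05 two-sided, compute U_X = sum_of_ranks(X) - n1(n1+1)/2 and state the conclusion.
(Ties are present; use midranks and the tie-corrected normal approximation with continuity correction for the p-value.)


Step 1: Combine and sort all 12 observations; assign midranks.
sorted (value, group): (5,X), (13,X), (17,X), (18,Y), (19,X), (21,Y), (22,Y), (23,X), (25,Y), (26,X), (26,Y), (29,Y)
ranks: 5->1, 13->2, 17->3, 18->4, 19->5, 21->6, 22->7, 23->8, 25->9, 26->10.5, 26->10.5, 29->12
Step 2: Rank sum for X: R1 = 1 + 2 + 3 + 5 + 8 + 10.5 = 29.5.
Step 3: U_X = R1 - n1(n1+1)/2 = 29.5 - 6*7/2 = 29.5 - 21 = 8.5.
       U_Y = n1*n2 - U_X = 36 - 8.5 = 27.5.
Step 4: Ties are present, so use the tie-corrected normal approximation (with continuity correction) for the p-value.
Step 5: p-value = 0.148829; compare to alpha = 0.05. fail to reject H0.

U_X = 8.5, p = 0.148829, fail to reject H0 at alpha = 0.05.


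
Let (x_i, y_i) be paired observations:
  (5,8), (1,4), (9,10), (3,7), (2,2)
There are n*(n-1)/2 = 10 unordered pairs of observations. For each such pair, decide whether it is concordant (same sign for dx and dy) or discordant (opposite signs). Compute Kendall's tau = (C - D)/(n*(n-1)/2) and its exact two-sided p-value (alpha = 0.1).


Step 1: Enumerate the 10 unordered pairs (i,j) with i<j and classify each by sign(x_j-x_i) * sign(y_j-y_i).
  (1,2):dx=-4,dy=-4->C; (1,3):dx=+4,dy=+2->C; (1,4):dx=-2,dy=-1->C; (1,5):dx=-3,dy=-6->C
  (2,3):dx=+8,dy=+6->C; (2,4):dx=+2,dy=+3->C; (2,5):dx=+1,dy=-2->D; (3,4):dx=-6,dy=-3->C
  (3,5):dx=-7,dy=-8->C; (4,5):dx=-1,dy=-5->C
Step 2: C = 9, D = 1, total pairs = 10.
Step 3: tau = (C - D)/(n(n-1)/2) = (9 - 1)/10 = 0.800000.
Step 4: Exact two-sided p-value (enumerate n! = 120 permutations of y under H0): p = 0.083333.
Step 5: alpha = 0.1. reject H0.

tau_b = 0.8000 (C=9, D=1), p = 0.083333, reject H0.


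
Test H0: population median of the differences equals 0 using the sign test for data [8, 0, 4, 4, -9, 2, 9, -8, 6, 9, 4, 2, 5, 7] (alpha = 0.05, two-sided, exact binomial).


Step 1: Discard zero differences. Original n = 14; n_eff = number of nonzero differences = 13.
Nonzero differences (with sign): +8, +4, +4, -9, +2, +9, -8, +6, +9, +4, +2, +5, +7
Step 2: Count signs: positive = 11, negative = 2.
Step 3: Under H0: P(positive) = 0.5, so the number of positives S ~ Bin(13, 0.5).
Step 4: Two-sided exact p-value = sum of Bin(13,0.5) probabilities at or below the observed probability = 0.022461.
Step 5: alpha = 0.05. reject H0.

n_eff = 13, pos = 11, neg = 2, p = 0.022461, reject H0.


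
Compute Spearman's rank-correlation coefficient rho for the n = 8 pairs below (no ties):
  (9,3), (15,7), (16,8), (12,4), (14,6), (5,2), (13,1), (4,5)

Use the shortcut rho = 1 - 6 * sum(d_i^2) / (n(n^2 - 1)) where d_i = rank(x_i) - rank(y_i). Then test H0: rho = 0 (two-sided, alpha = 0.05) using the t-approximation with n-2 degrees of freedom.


Step 1: Rank x and y separately (midranks; no ties here).
rank(x): 9->3, 15->7, 16->8, 12->4, 14->6, 5->2, 13->5, 4->1
rank(y): 3->3, 7->7, 8->8, 4->4, 6->6, 2->2, 1->1, 5->5
Step 2: d_i = R_x(i) - R_y(i); compute d_i^2.
  (3-3)^2=0, (7-7)^2=0, (8-8)^2=0, (4-4)^2=0, (6-6)^2=0, (2-2)^2=0, (5-1)^2=16, (1-5)^2=16
sum(d^2) = 32.
Step 3: rho = 1 - 6*32 / (8*(8^2 - 1)) = 1 - 192/504 = 0.619048.
Step 4: Under H0, t = rho * sqrt((n-2)/(1-rho^2)) = 1.9308 ~ t(6).
Step 5: Two-sided p-value from the t-distribution with 6 df = 0.101733.
Step 6: alpha = 0.05. fail to reject H0.

rho = 0.6190, p = 0.101733, fail to reject H0 at alpha = 0.05.


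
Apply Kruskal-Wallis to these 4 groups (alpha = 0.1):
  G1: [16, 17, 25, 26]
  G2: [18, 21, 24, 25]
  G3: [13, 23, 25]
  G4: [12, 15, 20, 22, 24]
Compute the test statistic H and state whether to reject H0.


Step 1: Combine all N = 16 observations and assign midranks.
sorted (value, group, rank): (12,G4,1), (13,G3,2), (15,G4,3), (16,G1,4), (17,G1,5), (18,G2,6), (20,G4,7), (21,G2,8), (22,G4,9), (23,G3,10), (24,G2,11.5), (24,G4,11.5), (25,G1,14), (25,G2,14), (25,G3,14), (26,G1,16)
Step 2: Sum ranks within each group.
R_1 = 39 (n_1 = 4)
R_2 = 39.5 (n_2 = 4)
R_3 = 26 (n_3 = 3)
R_4 = 31.5 (n_4 = 5)
Step 3: H = 12/(N(N+1)) * sum(R_i^2/n_i) - 3(N+1)
     = 12/(16*17) * (39^2/4 + 39.5^2/4 + 26^2/3 + 31.5^2/5) - 3*17
     = 0.044118 * 1194.1 - 51
     = 1.680699.
Step 4: Ties present; correction factor C = 1 - 30/(16^3 - 16) = 0.992647. Corrected H = 1.680699 / 0.992647 = 1.693148.
Step 5: Under H0, H ~ chi^2(3); p-value = 0.638458.
Step 6: alpha = 0.1. fail to reject H0.

H = 1.6931, df = 3, p = 0.638458, fail to reject H0.


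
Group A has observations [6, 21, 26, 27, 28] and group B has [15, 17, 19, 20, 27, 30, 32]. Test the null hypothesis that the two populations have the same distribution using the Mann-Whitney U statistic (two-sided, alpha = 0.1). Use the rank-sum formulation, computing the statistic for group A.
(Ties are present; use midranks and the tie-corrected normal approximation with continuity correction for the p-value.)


Step 1: Combine and sort all 12 observations; assign midranks.
sorted (value, group): (6,X), (15,Y), (17,Y), (19,Y), (20,Y), (21,X), (26,X), (27,X), (27,Y), (28,X), (30,Y), (32,Y)
ranks: 6->1, 15->2, 17->3, 19->4, 20->5, 21->6, 26->7, 27->8.5, 27->8.5, 28->10, 30->11, 32->12
Step 2: Rank sum for X: R1 = 1 + 6 + 7 + 8.5 + 10 = 32.5.
Step 3: U_X = R1 - n1(n1+1)/2 = 32.5 - 5*6/2 = 32.5 - 15 = 17.5.
       U_Y = n1*n2 - U_X = 35 - 17.5 = 17.5.
Step 4: Ties are present, so use the tie-corrected normal approximation (with continuity correction) for the p-value.
Step 5: p-value = 1.000000; compare to alpha = 0.1. fail to reject H0.

U_X = 17.5, p = 1.000000, fail to reject H0 at alpha = 0.1.


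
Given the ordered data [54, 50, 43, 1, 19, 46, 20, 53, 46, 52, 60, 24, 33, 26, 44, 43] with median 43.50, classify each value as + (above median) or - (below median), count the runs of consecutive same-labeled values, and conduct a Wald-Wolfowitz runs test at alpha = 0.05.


Step 1: Compute median = 43.50; label A = above, B = below.
Labels in order: AABBBABAAAABBBAB  (n_A = 8, n_B = 8)
Step 2: Count runs R = 8.
Step 3: Under H0 (random ordering), E[R] = 2*n_A*n_B/(n_A+n_B) + 1 = 2*8*8/16 + 1 = 9.0000.
        Var[R] = 2*n_A*n_B*(2*n_A*n_B - n_A - n_B) / ((n_A+n_B)^2 * (n_A+n_B-1)) = 14336/3840 = 3.7333.
        SD[R] = 1.9322.
Step 4: Continuity-corrected z = (R + 0.5 - E[R]) / SD[R] = (8 + 0.5 - 9.0000) / 1.9322 = -0.2588.
Step 5: Two-sided p-value via normal approximation = 2*(1 - Phi(|z|)) = 0.795809.
Step 6: alpha = 0.05. fail to reject H0.

R = 8, z = -0.2588, p = 0.795809, fail to reject H0.


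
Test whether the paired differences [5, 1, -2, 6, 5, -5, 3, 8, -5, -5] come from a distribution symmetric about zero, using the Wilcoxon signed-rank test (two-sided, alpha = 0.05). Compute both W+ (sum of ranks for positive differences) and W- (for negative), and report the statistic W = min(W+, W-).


Step 1: Drop any zero differences (none here) and take |d_i|.
|d| = [5, 1, 2, 6, 5, 5, 3, 8, 5, 5]
Step 2: Midrank |d_i| (ties get averaged ranks).
ranks: |5|->6, |1|->1, |2|->2, |6|->9, |5|->6, |5|->6, |3|->3, |8|->10, |5|->6, |5|->6
Step 3: Attach original signs; sum ranks with positive sign and with negative sign.
W+ = 6 + 1 + 9 + 6 + 3 + 10 = 35
W- = 2 + 6 + 6 + 6 = 20
(Check: W+ + W- = 55 should equal n(n+1)/2 = 55.)
Step 4: Test statistic W = min(W+, W-) = 20.
Step 5: Ties in |d|, so use the tie-corrected normal approximation.
        E[W] = n(n+1)/4 = 10*11/4 = 27.5.
        Tie groups: |d|=5 (t=5); sum(t^3 - t) = 120.
        Var[W] = n(n+1)(2n+1)/24 - sum(t^3-t)/48 = 2310/24 - 120/48 = 93.75.
        z = (W - E[W]) / sqrt(Var[W]) = (20 - 27.5) / 9.6825 = -0.7746.
        Two-sided p = 2*Phi(z) = 0.438578.
Step 6: alpha = 0.05. fail to reject H0.

W+ = 35, W- = 20, W = min = 20, p = 0.438578, fail to reject H0.


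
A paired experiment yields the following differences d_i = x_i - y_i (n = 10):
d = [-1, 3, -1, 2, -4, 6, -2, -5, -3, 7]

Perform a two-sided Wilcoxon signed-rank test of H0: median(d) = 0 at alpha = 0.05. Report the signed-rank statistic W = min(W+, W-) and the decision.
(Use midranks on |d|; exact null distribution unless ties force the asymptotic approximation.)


Step 1: Drop any zero differences (none here) and take |d_i|.
|d| = [1, 3, 1, 2, 4, 6, 2, 5, 3, 7]
Step 2: Midrank |d_i| (ties get averaged ranks).
ranks: |1|->1.5, |3|->5.5, |1|->1.5, |2|->3.5, |4|->7, |6|->9, |2|->3.5, |5|->8, |3|->5.5, |7|->10
Step 3: Attach original signs; sum ranks with positive sign and with negative sign.
W+ = 5.5 + 3.5 + 9 + 10 = 28
W- = 1.5 + 1.5 + 7 + 3.5 + 8 + 5.5 = 27
(Check: W+ + W- = 55 should equal n(n+1)/2 = 55.)
Step 4: Test statistic W = min(W+, W-) = 27.
Step 5: Ties in |d|, so use the tie-corrected normal approximation.
        E[W] = n(n+1)/4 = 10*11/4 = 27.5.
        Tie groups: |d|=1 (t=2), |d|=2 (t=2), |d|=3 (t=2); sum(t^3 - t) = 18.
        Var[W] = n(n+1)(2n+1)/24 - sum(t^3-t)/48 = 2310/24 - 18/48 = 95.875.
        z = (W - E[W]) / sqrt(Var[W]) = (27 - 27.5) / 9.7916 = -0.0511.
        Two-sided p = 2*Phi(z) = 0.959274.
Step 6: alpha = 0.05. fail to reject H0.

W+ = 28, W- = 27, W = min = 27, p = 0.959274, fail to reject H0.


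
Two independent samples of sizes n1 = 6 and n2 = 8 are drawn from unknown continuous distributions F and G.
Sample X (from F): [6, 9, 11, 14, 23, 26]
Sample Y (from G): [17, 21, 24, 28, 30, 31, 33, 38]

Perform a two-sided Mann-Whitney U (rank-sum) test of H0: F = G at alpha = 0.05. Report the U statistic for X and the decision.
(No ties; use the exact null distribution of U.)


Step 1: Combine and sort all 14 observations; assign midranks.
sorted (value, group): (6,X), (9,X), (11,X), (14,X), (17,Y), (21,Y), (23,X), (24,Y), (26,X), (28,Y), (30,Y), (31,Y), (33,Y), (38,Y)
ranks: 6->1, 9->2, 11->3, 14->4, 17->5, 21->6, 23->7, 24->8, 26->9, 28->10, 30->11, 31->12, 33->13, 38->14
Step 2: Rank sum for X: R1 = 1 + 2 + 3 + 4 + 7 + 9 = 26.
Step 3: U_X = R1 - n1(n1+1)/2 = 26 - 6*7/2 = 26 - 21 = 5.
       U_Y = n1*n2 - U_X = 48 - 5 = 43.
Step 4: No ties, so the exact null distribution of U (based on enumerating the C(14,6) = 3003 equally likely rank assignments) gives the two-sided p-value.
Step 5: p-value = 0.012654; compare to alpha = 0.05. reject H0.

U_X = 5, p = 0.012654, reject H0 at alpha = 0.05.


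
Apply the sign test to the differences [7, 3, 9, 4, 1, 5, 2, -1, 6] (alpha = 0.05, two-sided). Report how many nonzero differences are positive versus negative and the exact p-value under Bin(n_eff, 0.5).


Step 1: Discard zero differences. Original n = 9; n_eff = number of nonzero differences = 9.
Nonzero differences (with sign): +7, +3, +9, +4, +1, +5, +2, -1, +6
Step 2: Count signs: positive = 8, negative = 1.
Step 3: Under H0: P(positive) = 0.5, so the number of positives S ~ Bin(9, 0.5).
Step 4: Two-sided exact p-value = sum of Bin(9,0.5) probabilities at or below the observed probability = 0.039062.
Step 5: alpha = 0.05. reject H0.

n_eff = 9, pos = 8, neg = 1, p = 0.039062, reject H0.


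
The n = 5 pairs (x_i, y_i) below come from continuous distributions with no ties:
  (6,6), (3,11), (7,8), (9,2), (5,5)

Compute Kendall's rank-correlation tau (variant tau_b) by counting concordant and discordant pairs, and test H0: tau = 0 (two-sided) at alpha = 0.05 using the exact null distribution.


Step 1: Enumerate the 10 unordered pairs (i,j) with i<j and classify each by sign(x_j-x_i) * sign(y_j-y_i).
  (1,2):dx=-3,dy=+5->D; (1,3):dx=+1,dy=+2->C; (1,4):dx=+3,dy=-4->D; (1,5):dx=-1,dy=-1->C
  (2,3):dx=+4,dy=-3->D; (2,4):dx=+6,dy=-9->D; (2,5):dx=+2,dy=-6->D; (3,4):dx=+2,dy=-6->D
  (3,5):dx=-2,dy=-3->C; (4,5):dx=-4,dy=+3->D
Step 2: C = 3, D = 7, total pairs = 10.
Step 3: tau = (C - D)/(n(n-1)/2) = (3 - 7)/10 = -0.400000.
Step 4: Exact two-sided p-value (enumerate n! = 120 permutations of y under H0): p = 0.483333.
Step 5: alpha = 0.05. fail to reject H0.

tau_b = -0.4000 (C=3, D=7), p = 0.483333, fail to reject H0.


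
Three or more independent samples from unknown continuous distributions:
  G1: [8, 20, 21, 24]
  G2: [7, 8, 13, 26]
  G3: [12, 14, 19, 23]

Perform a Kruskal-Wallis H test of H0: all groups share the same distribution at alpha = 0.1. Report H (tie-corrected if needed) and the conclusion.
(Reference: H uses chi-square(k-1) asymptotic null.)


Step 1: Combine all N = 12 observations and assign midranks.
sorted (value, group, rank): (7,G2,1), (8,G1,2.5), (8,G2,2.5), (12,G3,4), (13,G2,5), (14,G3,6), (19,G3,7), (20,G1,8), (21,G1,9), (23,G3,10), (24,G1,11), (26,G2,12)
Step 2: Sum ranks within each group.
R_1 = 30.5 (n_1 = 4)
R_2 = 20.5 (n_2 = 4)
R_3 = 27 (n_3 = 4)
Step 3: H = 12/(N(N+1)) * sum(R_i^2/n_i) - 3(N+1)
     = 12/(12*13) * (30.5^2/4 + 20.5^2/4 + 27^2/4) - 3*13
     = 0.076923 * 519.875 - 39
     = 0.990385.
Step 4: Ties present; correction factor C = 1 - 6/(12^3 - 12) = 0.996503. Corrected H = 0.990385 / 0.996503 = 0.993860.
Step 5: Under H0, H ~ chi^2(2); p-value = 0.608396.
Step 6: alpha = 0.1. fail to reject H0.

H = 0.9939, df = 2, p = 0.608396, fail to reject H0.


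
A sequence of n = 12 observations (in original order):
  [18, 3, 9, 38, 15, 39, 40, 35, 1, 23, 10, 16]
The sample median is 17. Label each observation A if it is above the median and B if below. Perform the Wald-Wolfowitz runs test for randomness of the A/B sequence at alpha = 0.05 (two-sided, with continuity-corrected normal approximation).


Step 1: Compute median = 17; label A = above, B = below.
Labels in order: ABBABAAABABB  (n_A = 6, n_B = 6)
Step 2: Count runs R = 8.
Step 3: Under H0 (random ordering), E[R] = 2*n_A*n_B/(n_A+n_B) + 1 = 2*6*6/12 + 1 = 7.0000.
        Var[R] = 2*n_A*n_B*(2*n_A*n_B - n_A - n_B) / ((n_A+n_B)^2 * (n_A+n_B-1)) = 4320/1584 = 2.7273.
        SD[R] = 1.6514.
Step 4: Continuity-corrected z = (R - 0.5 - E[R]) / SD[R] = (8 - 0.5 - 7.0000) / 1.6514 = 0.3028.
Step 5: Two-sided p-value via normal approximation = 2*(1 - Phi(|z|)) = 0.762069.
Step 6: alpha = 0.05. fail to reject H0.

R = 8, z = 0.3028, p = 0.762069, fail to reject H0.


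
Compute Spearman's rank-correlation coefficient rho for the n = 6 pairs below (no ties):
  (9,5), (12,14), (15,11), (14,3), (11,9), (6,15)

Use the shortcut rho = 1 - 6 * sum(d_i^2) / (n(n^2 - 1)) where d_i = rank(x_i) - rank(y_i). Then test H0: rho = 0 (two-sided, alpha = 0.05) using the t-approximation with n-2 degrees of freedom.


Step 1: Rank x and y separately (midranks; no ties here).
rank(x): 9->2, 12->4, 15->6, 14->5, 11->3, 6->1
rank(y): 5->2, 14->5, 11->4, 3->1, 9->3, 15->6
Step 2: d_i = R_x(i) - R_y(i); compute d_i^2.
  (2-2)^2=0, (4-5)^2=1, (6-4)^2=4, (5-1)^2=16, (3-3)^2=0, (1-6)^2=25
sum(d^2) = 46.
Step 3: rho = 1 - 6*46 / (6*(6^2 - 1)) = 1 - 276/210 = -0.314286.
Step 4: Under H0, t = rho * sqrt((n-2)/(1-rho^2)) = -0.6621 ~ t(4).
Step 5: Two-sided p-value from the t-distribution with 4 df = 0.544093.
Step 6: alpha = 0.05. fail to reject H0.

rho = -0.3143, p = 0.544093, fail to reject H0 at alpha = 0.05.


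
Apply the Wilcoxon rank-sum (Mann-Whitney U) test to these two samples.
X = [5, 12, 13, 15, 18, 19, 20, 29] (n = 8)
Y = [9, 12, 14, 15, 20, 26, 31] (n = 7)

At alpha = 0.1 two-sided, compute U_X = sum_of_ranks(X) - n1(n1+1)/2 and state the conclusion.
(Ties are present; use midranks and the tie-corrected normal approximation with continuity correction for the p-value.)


Step 1: Combine and sort all 15 observations; assign midranks.
sorted (value, group): (5,X), (9,Y), (12,X), (12,Y), (13,X), (14,Y), (15,X), (15,Y), (18,X), (19,X), (20,X), (20,Y), (26,Y), (29,X), (31,Y)
ranks: 5->1, 9->2, 12->3.5, 12->3.5, 13->5, 14->6, 15->7.5, 15->7.5, 18->9, 19->10, 20->11.5, 20->11.5, 26->13, 29->14, 31->15
Step 2: Rank sum for X: R1 = 1 + 3.5 + 5 + 7.5 + 9 + 10 + 11.5 + 14 = 61.5.
Step 3: U_X = R1 - n1(n1+1)/2 = 61.5 - 8*9/2 = 61.5 - 36 = 25.5.
       U_Y = n1*n2 - U_X = 56 - 25.5 = 30.5.
Step 4: Ties are present, so use the tie-corrected normal approximation (with continuity correction) for the p-value.
Step 5: p-value = 0.816478; compare to alpha = 0.1. fail to reject H0.

U_X = 25.5, p = 0.816478, fail to reject H0 at alpha = 0.1.


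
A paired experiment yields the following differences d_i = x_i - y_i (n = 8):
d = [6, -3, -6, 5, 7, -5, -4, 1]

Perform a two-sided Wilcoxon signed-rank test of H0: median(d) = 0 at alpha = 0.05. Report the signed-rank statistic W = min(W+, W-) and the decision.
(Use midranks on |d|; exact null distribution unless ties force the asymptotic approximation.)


Step 1: Drop any zero differences (none here) and take |d_i|.
|d| = [6, 3, 6, 5, 7, 5, 4, 1]
Step 2: Midrank |d_i| (ties get averaged ranks).
ranks: |6|->6.5, |3|->2, |6|->6.5, |5|->4.5, |7|->8, |5|->4.5, |4|->3, |1|->1
Step 3: Attach original signs; sum ranks with positive sign and with negative sign.
W+ = 6.5 + 4.5 + 8 + 1 = 20
W- = 2 + 6.5 + 4.5 + 3 = 16
(Check: W+ + W- = 36 should equal n(n+1)/2 = 36.)
Step 4: Test statistic W = min(W+, W-) = 16.
Step 5: Ties in |d|, so use the tie-corrected normal approximation.
        E[W] = n(n+1)/4 = 8*9/4 = 18.
        Tie groups: |d|=5 (t=2), |d|=6 (t=2); sum(t^3 - t) = 12.
        Var[W] = n(n+1)(2n+1)/24 - sum(t^3-t)/48 = 1224/24 - 12/48 = 50.75.
        z = (W - E[W]) / sqrt(Var[W]) = (16 - 18) / 7.1239 = -0.2807.
        Two-sided p = 2*Phi(z) = 0.778906.
Step 6: alpha = 0.05. fail to reject H0.

W+ = 20, W- = 16, W = min = 16, p = 0.778906, fail to reject H0.


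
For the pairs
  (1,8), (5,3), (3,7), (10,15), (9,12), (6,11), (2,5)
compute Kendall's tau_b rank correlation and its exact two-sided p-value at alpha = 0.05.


Step 1: Enumerate the 21 unordered pairs (i,j) with i<j and classify each by sign(x_j-x_i) * sign(y_j-y_i).
  (1,2):dx=+4,dy=-5->D; (1,3):dx=+2,dy=-1->D; (1,4):dx=+9,dy=+7->C; (1,5):dx=+8,dy=+4->C
  (1,6):dx=+5,dy=+3->C; (1,7):dx=+1,dy=-3->D; (2,3):dx=-2,dy=+4->D; (2,4):dx=+5,dy=+12->C
  (2,5):dx=+4,dy=+9->C; (2,6):dx=+1,dy=+8->C; (2,7):dx=-3,dy=+2->D; (3,4):dx=+7,dy=+8->C
  (3,5):dx=+6,dy=+5->C; (3,6):dx=+3,dy=+4->C; (3,7):dx=-1,dy=-2->C; (4,5):dx=-1,dy=-3->C
  (4,6):dx=-4,dy=-4->C; (4,7):dx=-8,dy=-10->C; (5,6):dx=-3,dy=-1->C; (5,7):dx=-7,dy=-7->C
  (6,7):dx=-4,dy=-6->C
Step 2: C = 16, D = 5, total pairs = 21.
Step 3: tau = (C - D)/(n(n-1)/2) = (16 - 5)/21 = 0.523810.
Step 4: Exact two-sided p-value (enumerate n! = 5040 permutations of y under H0): p = 0.136111.
Step 5: alpha = 0.05. fail to reject H0.

tau_b = 0.5238 (C=16, D=5), p = 0.136111, fail to reject H0.


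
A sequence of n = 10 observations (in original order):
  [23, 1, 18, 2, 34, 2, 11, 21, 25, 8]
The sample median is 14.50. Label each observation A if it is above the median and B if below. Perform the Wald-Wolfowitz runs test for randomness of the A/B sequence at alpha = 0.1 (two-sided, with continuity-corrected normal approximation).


Step 1: Compute median = 14.50; label A = above, B = below.
Labels in order: ABABABBAAB  (n_A = 5, n_B = 5)
Step 2: Count runs R = 8.
Step 3: Under H0 (random ordering), E[R] = 2*n_A*n_B/(n_A+n_B) + 1 = 2*5*5/10 + 1 = 6.0000.
        Var[R] = 2*n_A*n_B*(2*n_A*n_B - n_A - n_B) / ((n_A+n_B)^2 * (n_A+n_B-1)) = 2000/900 = 2.2222.
        SD[R] = 1.4907.
Step 4: Continuity-corrected z = (R - 0.5 - E[R]) / SD[R] = (8 - 0.5 - 6.0000) / 1.4907 = 1.0062.
Step 5: Two-sided p-value via normal approximation = 2*(1 - Phi(|z|)) = 0.314305.
Step 6: alpha = 0.1. fail to reject H0.

R = 8, z = 1.0062, p = 0.314305, fail to reject H0.


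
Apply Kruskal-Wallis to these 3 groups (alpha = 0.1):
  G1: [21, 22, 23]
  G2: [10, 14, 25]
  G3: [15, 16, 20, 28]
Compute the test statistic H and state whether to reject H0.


Step 1: Combine all N = 10 observations and assign midranks.
sorted (value, group, rank): (10,G2,1), (14,G2,2), (15,G3,3), (16,G3,4), (20,G3,5), (21,G1,6), (22,G1,7), (23,G1,8), (25,G2,9), (28,G3,10)
Step 2: Sum ranks within each group.
R_1 = 21 (n_1 = 3)
R_2 = 12 (n_2 = 3)
R_3 = 22 (n_3 = 4)
Step 3: H = 12/(N(N+1)) * sum(R_i^2/n_i) - 3(N+1)
     = 12/(10*11) * (21^2/3 + 12^2/3 + 22^2/4) - 3*11
     = 0.109091 * 316 - 33
     = 1.472727.
Step 4: No ties, so H is used without correction.
Step 5: Under H0, H ~ chi^2(2); p-value = 0.478852.
Step 6: alpha = 0.1. fail to reject H0.

H = 1.4727, df = 2, p = 0.478852, fail to reject H0.


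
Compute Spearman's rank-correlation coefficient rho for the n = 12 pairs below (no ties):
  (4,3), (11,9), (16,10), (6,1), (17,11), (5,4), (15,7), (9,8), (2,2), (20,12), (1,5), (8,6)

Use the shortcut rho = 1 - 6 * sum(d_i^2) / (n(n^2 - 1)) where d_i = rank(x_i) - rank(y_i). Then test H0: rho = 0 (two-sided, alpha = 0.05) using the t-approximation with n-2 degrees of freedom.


Step 1: Rank x and y separately (midranks; no ties here).
rank(x): 4->3, 11->8, 16->10, 6->5, 17->11, 5->4, 15->9, 9->7, 2->2, 20->12, 1->1, 8->6
rank(y): 3->3, 9->9, 10->10, 1->1, 11->11, 4->4, 7->7, 8->8, 2->2, 12->12, 5->5, 6->6
Step 2: d_i = R_x(i) - R_y(i); compute d_i^2.
  (3-3)^2=0, (8-9)^2=1, (10-10)^2=0, (5-1)^2=16, (11-11)^2=0, (4-4)^2=0, (9-7)^2=4, (7-8)^2=1, (2-2)^2=0, (12-12)^2=0, (1-5)^2=16, (6-6)^2=0
sum(d^2) = 38.
Step 3: rho = 1 - 6*38 / (12*(12^2 - 1)) = 1 - 228/1716 = 0.867133.
Step 4: Under H0, t = rho * sqrt((n-2)/(1-rho^2)) = 5.5054 ~ t(10).
Step 5: Two-sided p-value from the t-distribution with 10 df = 0.000260.
Step 6: alpha = 0.05. reject H0.

rho = 0.8671, p = 0.000260, reject H0 at alpha = 0.05.


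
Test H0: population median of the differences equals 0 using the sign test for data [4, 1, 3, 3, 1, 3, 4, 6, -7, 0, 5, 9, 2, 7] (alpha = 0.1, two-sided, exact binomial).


Step 1: Discard zero differences. Original n = 14; n_eff = number of nonzero differences = 13.
Nonzero differences (with sign): +4, +1, +3, +3, +1, +3, +4, +6, -7, +5, +9, +2, +7
Step 2: Count signs: positive = 12, negative = 1.
Step 3: Under H0: P(positive) = 0.5, so the number of positives S ~ Bin(13, 0.5).
Step 4: Two-sided exact p-value = sum of Bin(13,0.5) probabilities at or below the observed probability = 0.003418.
Step 5: alpha = 0.1. reject H0.

n_eff = 13, pos = 12, neg = 1, p = 0.003418, reject H0.


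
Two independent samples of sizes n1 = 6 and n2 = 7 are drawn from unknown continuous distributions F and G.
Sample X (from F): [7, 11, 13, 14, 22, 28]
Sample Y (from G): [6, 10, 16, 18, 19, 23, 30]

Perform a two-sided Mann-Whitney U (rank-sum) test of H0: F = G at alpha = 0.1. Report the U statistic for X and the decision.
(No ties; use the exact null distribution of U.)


Step 1: Combine and sort all 13 observations; assign midranks.
sorted (value, group): (6,Y), (7,X), (10,Y), (11,X), (13,X), (14,X), (16,Y), (18,Y), (19,Y), (22,X), (23,Y), (28,X), (30,Y)
ranks: 6->1, 7->2, 10->3, 11->4, 13->5, 14->6, 16->7, 18->8, 19->9, 22->10, 23->11, 28->12, 30->13
Step 2: Rank sum for X: R1 = 2 + 4 + 5 + 6 + 10 + 12 = 39.
Step 3: U_X = R1 - n1(n1+1)/2 = 39 - 6*7/2 = 39 - 21 = 18.
       U_Y = n1*n2 - U_X = 42 - 18 = 24.
Step 4: No ties, so the exact null distribution of U (based on enumerating the C(13,6) = 1716 equally likely rank assignments) gives the two-sided p-value.
Step 5: p-value = 0.730769; compare to alpha = 0.1. fail to reject H0.

U_X = 18, p = 0.730769, fail to reject H0 at alpha = 0.1.


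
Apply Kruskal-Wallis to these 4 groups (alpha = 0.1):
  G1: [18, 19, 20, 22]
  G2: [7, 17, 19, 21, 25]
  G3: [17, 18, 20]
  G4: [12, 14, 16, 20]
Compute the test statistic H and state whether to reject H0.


Step 1: Combine all N = 16 observations and assign midranks.
sorted (value, group, rank): (7,G2,1), (12,G4,2), (14,G4,3), (16,G4,4), (17,G2,5.5), (17,G3,5.5), (18,G1,7.5), (18,G3,7.5), (19,G1,9.5), (19,G2,9.5), (20,G1,12), (20,G3,12), (20,G4,12), (21,G2,14), (22,G1,15), (25,G2,16)
Step 2: Sum ranks within each group.
R_1 = 44 (n_1 = 4)
R_2 = 46 (n_2 = 5)
R_3 = 25 (n_3 = 3)
R_4 = 21 (n_4 = 4)
Step 3: H = 12/(N(N+1)) * sum(R_i^2/n_i) - 3(N+1)
     = 12/(16*17) * (44^2/4 + 46^2/5 + 25^2/3 + 21^2/4) - 3*17
     = 0.044118 * 1225.78 - 51
     = 3.078676.
Step 4: Ties present; correction factor C = 1 - 42/(16^3 - 16) = 0.989706. Corrected H = 3.078676 / 0.989706 = 3.110698.
Step 5: Under H0, H ~ chi^2(3); p-value = 0.374871.
Step 6: alpha = 0.1. fail to reject H0.

H = 3.1107, df = 3, p = 0.374871, fail to reject H0.


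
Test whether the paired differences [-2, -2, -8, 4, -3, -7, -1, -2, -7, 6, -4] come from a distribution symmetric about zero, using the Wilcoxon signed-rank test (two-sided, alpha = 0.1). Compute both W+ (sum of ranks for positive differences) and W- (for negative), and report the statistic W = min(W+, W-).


Step 1: Drop any zero differences (none here) and take |d_i|.
|d| = [2, 2, 8, 4, 3, 7, 1, 2, 7, 6, 4]
Step 2: Midrank |d_i| (ties get averaged ranks).
ranks: |2|->3, |2|->3, |8|->11, |4|->6.5, |3|->5, |7|->9.5, |1|->1, |2|->3, |7|->9.5, |6|->8, |4|->6.5
Step 3: Attach original signs; sum ranks with positive sign and with negative sign.
W+ = 6.5 + 8 = 14.5
W- = 3 + 3 + 11 + 5 + 9.5 + 1 + 3 + 9.5 + 6.5 = 51.5
(Check: W+ + W- = 66 should equal n(n+1)/2 = 66.)
Step 4: Test statistic W = min(W+, W-) = 14.5.
Step 5: Ties in |d|, so use the tie-corrected normal approximation.
        E[W] = n(n+1)/4 = 11*12/4 = 33.
        Tie groups: |d|=2 (t=3), |d|=4 (t=2), |d|=7 (t=2); sum(t^3 - t) = 36.
        Var[W] = n(n+1)(2n+1)/24 - sum(t^3-t)/48 = 3036/24 - 36/48 = 125.75.
        z = (W - E[W]) / sqrt(Var[W]) = (14.5 - 33) / 11.2138 = -1.6497.
        Two-sided p = 2*Phi(z) = 0.098994.
Step 6: alpha = 0.1. reject H0.

W+ = 14.5, W- = 51.5, W = min = 14.5, p = 0.098994, reject H0.


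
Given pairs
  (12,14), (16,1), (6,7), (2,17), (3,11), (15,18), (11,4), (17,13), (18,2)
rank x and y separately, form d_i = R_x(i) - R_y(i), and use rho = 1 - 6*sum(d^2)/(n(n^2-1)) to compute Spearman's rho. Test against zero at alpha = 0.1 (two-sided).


Step 1: Rank x and y separately (midranks; no ties here).
rank(x): 12->5, 16->7, 6->3, 2->1, 3->2, 15->6, 11->4, 17->8, 18->9
rank(y): 14->7, 1->1, 7->4, 17->8, 11->5, 18->9, 4->3, 13->6, 2->2
Step 2: d_i = R_x(i) - R_y(i); compute d_i^2.
  (5-7)^2=4, (7-1)^2=36, (3-4)^2=1, (1-8)^2=49, (2-5)^2=9, (6-9)^2=9, (4-3)^2=1, (8-6)^2=4, (9-2)^2=49
sum(d^2) = 162.
Step 3: rho = 1 - 6*162 / (9*(9^2 - 1)) = 1 - 972/720 = -0.350000.
Step 4: Under H0, t = rho * sqrt((n-2)/(1-rho^2)) = -0.9885 ~ t(7).
Step 5: Two-sided p-value from the t-distribution with 7 df = 0.355820.
Step 6: alpha = 0.1. fail to reject H0.

rho = -0.3500, p = 0.355820, fail to reject H0 at alpha = 0.1.


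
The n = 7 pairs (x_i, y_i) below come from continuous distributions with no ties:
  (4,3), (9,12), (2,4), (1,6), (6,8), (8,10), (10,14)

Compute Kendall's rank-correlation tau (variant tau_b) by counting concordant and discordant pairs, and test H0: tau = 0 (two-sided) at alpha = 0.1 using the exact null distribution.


Step 1: Enumerate the 21 unordered pairs (i,j) with i<j and classify each by sign(x_j-x_i) * sign(y_j-y_i).
  (1,2):dx=+5,dy=+9->C; (1,3):dx=-2,dy=+1->D; (1,4):dx=-3,dy=+3->D; (1,5):dx=+2,dy=+5->C
  (1,6):dx=+4,dy=+7->C; (1,7):dx=+6,dy=+11->C; (2,3):dx=-7,dy=-8->C; (2,4):dx=-8,dy=-6->C
  (2,5):dx=-3,dy=-4->C; (2,6):dx=-1,dy=-2->C; (2,7):dx=+1,dy=+2->C; (3,4):dx=-1,dy=+2->D
  (3,5):dx=+4,dy=+4->C; (3,6):dx=+6,dy=+6->C; (3,7):dx=+8,dy=+10->C; (4,5):dx=+5,dy=+2->C
  (4,6):dx=+7,dy=+4->C; (4,7):dx=+9,dy=+8->C; (5,6):dx=+2,dy=+2->C; (5,7):dx=+4,dy=+6->C
  (6,7):dx=+2,dy=+4->C
Step 2: C = 18, D = 3, total pairs = 21.
Step 3: tau = (C - D)/(n(n-1)/2) = (18 - 3)/21 = 0.714286.
Step 4: Exact two-sided p-value (enumerate n! = 5040 permutations of y under H0): p = 0.030159.
Step 5: alpha = 0.1. reject H0.

tau_b = 0.7143 (C=18, D=3), p = 0.030159, reject H0.


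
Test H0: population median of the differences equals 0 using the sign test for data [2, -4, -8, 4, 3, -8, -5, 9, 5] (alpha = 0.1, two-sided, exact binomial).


Step 1: Discard zero differences. Original n = 9; n_eff = number of nonzero differences = 9.
Nonzero differences (with sign): +2, -4, -8, +4, +3, -8, -5, +9, +5
Step 2: Count signs: positive = 5, negative = 4.
Step 3: Under H0: P(positive) = 0.5, so the number of positives S ~ Bin(9, 0.5).
Step 4: Two-sided exact p-value = sum of Bin(9,0.5) probabilities at or below the observed probability = 1.000000.
Step 5: alpha = 0.1. fail to reject H0.

n_eff = 9, pos = 5, neg = 4, p = 1.000000, fail to reject H0.


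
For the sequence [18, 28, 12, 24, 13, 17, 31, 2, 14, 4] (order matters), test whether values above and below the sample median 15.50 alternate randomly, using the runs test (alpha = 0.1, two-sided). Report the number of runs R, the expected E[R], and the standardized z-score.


Step 1: Compute median = 15.50; label A = above, B = below.
Labels in order: AABABAABBB  (n_A = 5, n_B = 5)
Step 2: Count runs R = 6.
Step 3: Under H0 (random ordering), E[R] = 2*n_A*n_B/(n_A+n_B) + 1 = 2*5*5/10 + 1 = 6.0000.
        Var[R] = 2*n_A*n_B*(2*n_A*n_B - n_A - n_B) / ((n_A+n_B)^2 * (n_A+n_B-1)) = 2000/900 = 2.2222.
        SD[R] = 1.4907.
Step 4: R = E[R], so z = 0 with no continuity correction.
Step 5: Two-sided p-value via normal approximation = 2*(1 - Phi(|z|)) = 1.000000.
Step 6: alpha = 0.1. fail to reject H0.

R = 6, z = 0.0000, p = 1.000000, fail to reject H0.


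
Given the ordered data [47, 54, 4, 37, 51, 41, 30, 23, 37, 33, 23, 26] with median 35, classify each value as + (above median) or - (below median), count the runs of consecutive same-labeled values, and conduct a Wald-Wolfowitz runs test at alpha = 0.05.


Step 1: Compute median = 35; label A = above, B = below.
Labels in order: AABAAABBABBB  (n_A = 6, n_B = 6)
Step 2: Count runs R = 6.
Step 3: Under H0 (random ordering), E[R] = 2*n_A*n_B/(n_A+n_B) + 1 = 2*6*6/12 + 1 = 7.0000.
        Var[R] = 2*n_A*n_B*(2*n_A*n_B - n_A - n_B) / ((n_A+n_B)^2 * (n_A+n_B-1)) = 4320/1584 = 2.7273.
        SD[R] = 1.6514.
Step 4: Continuity-corrected z = (R + 0.5 - E[R]) / SD[R] = (6 + 0.5 - 7.0000) / 1.6514 = -0.3028.
Step 5: Two-sided p-value via normal approximation = 2*(1 - Phi(|z|)) = 0.762069.
Step 6: alpha = 0.05. fail to reject H0.

R = 6, z = -0.3028, p = 0.762069, fail to reject H0.


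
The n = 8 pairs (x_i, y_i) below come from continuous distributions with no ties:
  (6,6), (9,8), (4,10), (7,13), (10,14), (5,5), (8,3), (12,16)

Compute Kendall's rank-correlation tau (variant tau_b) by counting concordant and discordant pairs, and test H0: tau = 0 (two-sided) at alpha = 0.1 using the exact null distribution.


Step 1: Enumerate the 28 unordered pairs (i,j) with i<j and classify each by sign(x_j-x_i) * sign(y_j-y_i).
  (1,2):dx=+3,dy=+2->C; (1,3):dx=-2,dy=+4->D; (1,4):dx=+1,dy=+7->C; (1,5):dx=+4,dy=+8->C
  (1,6):dx=-1,dy=-1->C; (1,7):dx=+2,dy=-3->D; (1,8):dx=+6,dy=+10->C; (2,3):dx=-5,dy=+2->D
  (2,4):dx=-2,dy=+5->D; (2,5):dx=+1,dy=+6->C; (2,6):dx=-4,dy=-3->C; (2,7):dx=-1,dy=-5->C
  (2,8):dx=+3,dy=+8->C; (3,4):dx=+3,dy=+3->C; (3,5):dx=+6,dy=+4->C; (3,6):dx=+1,dy=-5->D
  (3,7):dx=+4,dy=-7->D; (3,8):dx=+8,dy=+6->C; (4,5):dx=+3,dy=+1->C; (4,6):dx=-2,dy=-8->C
  (4,7):dx=+1,dy=-10->D; (4,8):dx=+5,dy=+3->C; (5,6):dx=-5,dy=-9->C; (5,7):dx=-2,dy=-11->C
  (5,8):dx=+2,dy=+2->C; (6,7):dx=+3,dy=-2->D; (6,8):dx=+7,dy=+11->C; (7,8):dx=+4,dy=+13->C
Step 2: C = 20, D = 8, total pairs = 28.
Step 3: tau = (C - D)/(n(n-1)/2) = (20 - 8)/28 = 0.428571.
Step 4: Exact two-sided p-value (enumerate n! = 40320 permutations of y under H0): p = 0.178869.
Step 5: alpha = 0.1. fail to reject H0.

tau_b = 0.4286 (C=20, D=8), p = 0.178869, fail to reject H0.


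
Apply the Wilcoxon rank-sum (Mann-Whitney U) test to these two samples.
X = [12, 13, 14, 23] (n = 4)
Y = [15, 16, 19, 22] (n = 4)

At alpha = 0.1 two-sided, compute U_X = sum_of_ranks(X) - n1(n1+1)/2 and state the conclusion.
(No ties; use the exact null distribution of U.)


Step 1: Combine and sort all 8 observations; assign midranks.
sorted (value, group): (12,X), (13,X), (14,X), (15,Y), (16,Y), (19,Y), (22,Y), (23,X)
ranks: 12->1, 13->2, 14->3, 15->4, 16->5, 19->6, 22->7, 23->8
Step 2: Rank sum for X: R1 = 1 + 2 + 3 + 8 = 14.
Step 3: U_X = R1 - n1(n1+1)/2 = 14 - 4*5/2 = 14 - 10 = 4.
       U_Y = n1*n2 - U_X = 16 - 4 = 12.
Step 4: No ties, so the exact null distribution of U (based on enumerating the C(8,4) = 70 equally likely rank assignments) gives the two-sided p-value.
Step 5: p-value = 0.342857; compare to alpha = 0.1. fail to reject H0.

U_X = 4, p = 0.342857, fail to reject H0 at alpha = 0.1.


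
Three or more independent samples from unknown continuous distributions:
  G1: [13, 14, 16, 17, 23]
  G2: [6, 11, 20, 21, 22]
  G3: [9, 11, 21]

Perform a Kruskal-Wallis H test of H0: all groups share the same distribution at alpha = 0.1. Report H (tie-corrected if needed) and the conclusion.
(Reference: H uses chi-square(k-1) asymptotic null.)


Step 1: Combine all N = 13 observations and assign midranks.
sorted (value, group, rank): (6,G2,1), (9,G3,2), (11,G2,3.5), (11,G3,3.5), (13,G1,5), (14,G1,6), (16,G1,7), (17,G1,8), (20,G2,9), (21,G2,10.5), (21,G3,10.5), (22,G2,12), (23,G1,13)
Step 2: Sum ranks within each group.
R_1 = 39 (n_1 = 5)
R_2 = 36 (n_2 = 5)
R_3 = 16 (n_3 = 3)
Step 3: H = 12/(N(N+1)) * sum(R_i^2/n_i) - 3(N+1)
     = 12/(13*14) * (39^2/5 + 36^2/5 + 16^2/3) - 3*14
     = 0.065934 * 648.733 - 42
     = 0.773626.
Step 4: Ties present; correction factor C = 1 - 12/(13^3 - 13) = 0.994505. Corrected H = 0.773626 / 0.994505 = 0.777901.
Step 5: Under H0, H ~ chi^2(2); p-value = 0.677768.
Step 6: alpha = 0.1. fail to reject H0.

H = 0.7779, df = 2, p = 0.677768, fail to reject H0.


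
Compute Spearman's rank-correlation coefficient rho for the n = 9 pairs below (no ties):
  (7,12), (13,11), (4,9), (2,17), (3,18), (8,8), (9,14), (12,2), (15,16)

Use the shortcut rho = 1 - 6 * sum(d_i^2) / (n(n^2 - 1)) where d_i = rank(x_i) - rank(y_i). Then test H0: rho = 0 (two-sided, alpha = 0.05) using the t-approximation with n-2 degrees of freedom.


Step 1: Rank x and y separately (midranks; no ties here).
rank(x): 7->4, 13->8, 4->3, 2->1, 3->2, 8->5, 9->6, 12->7, 15->9
rank(y): 12->5, 11->4, 9->3, 17->8, 18->9, 8->2, 14->6, 2->1, 16->7
Step 2: d_i = R_x(i) - R_y(i); compute d_i^2.
  (4-5)^2=1, (8-4)^2=16, (3-3)^2=0, (1-8)^2=49, (2-9)^2=49, (5-2)^2=9, (6-6)^2=0, (7-1)^2=36, (9-7)^2=4
sum(d^2) = 164.
Step 3: rho = 1 - 6*164 / (9*(9^2 - 1)) = 1 - 984/720 = -0.366667.
Step 4: Under H0, t = rho * sqrt((n-2)/(1-rho^2)) = -1.0427 ~ t(7).
Step 5: Two-sided p-value from the t-distribution with 7 df = 0.331740.
Step 6: alpha = 0.05. fail to reject H0.

rho = -0.3667, p = 0.331740, fail to reject H0 at alpha = 0.05.


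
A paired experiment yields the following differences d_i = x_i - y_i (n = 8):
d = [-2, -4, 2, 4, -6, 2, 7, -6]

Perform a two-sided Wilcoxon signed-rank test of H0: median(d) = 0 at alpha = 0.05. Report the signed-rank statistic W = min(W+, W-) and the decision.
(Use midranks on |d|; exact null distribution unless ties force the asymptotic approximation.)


Step 1: Drop any zero differences (none here) and take |d_i|.
|d| = [2, 4, 2, 4, 6, 2, 7, 6]
Step 2: Midrank |d_i| (ties get averaged ranks).
ranks: |2|->2, |4|->4.5, |2|->2, |4|->4.5, |6|->6.5, |2|->2, |7|->8, |6|->6.5
Step 3: Attach original signs; sum ranks with positive sign and with negative sign.
W+ = 2 + 4.5 + 2 + 8 = 16.5
W- = 2 + 4.5 + 6.5 + 6.5 = 19.5
(Check: W+ + W- = 36 should equal n(n+1)/2 = 36.)
Step 4: Test statistic W = min(W+, W-) = 16.5.
Step 5: Ties in |d|, so use the tie-corrected normal approximation.
        E[W] = n(n+1)/4 = 8*9/4 = 18.
        Tie groups: |d|=2 (t=3), |d|=4 (t=2), |d|=6 (t=2); sum(t^3 - t) = 36.
        Var[W] = n(n+1)(2n+1)/24 - sum(t^3-t)/48 = 1224/24 - 36/48 = 50.25.
        z = (W - E[W]) / sqrt(Var[W]) = (16.5 - 18) / 7.0887 = -0.2116.
        Two-sided p = 2*Phi(z) = 0.832416.
Step 6: alpha = 0.05. fail to reject H0.

W+ = 16.5, W- = 19.5, W = min = 16.5, p = 0.832416, fail to reject H0.


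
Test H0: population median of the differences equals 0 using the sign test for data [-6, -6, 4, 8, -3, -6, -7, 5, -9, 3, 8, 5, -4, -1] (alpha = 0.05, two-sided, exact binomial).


Step 1: Discard zero differences. Original n = 14; n_eff = number of nonzero differences = 14.
Nonzero differences (with sign): -6, -6, +4, +8, -3, -6, -7, +5, -9, +3, +8, +5, -4, -1
Step 2: Count signs: positive = 6, negative = 8.
Step 3: Under H0: P(positive) = 0.5, so the number of positives S ~ Bin(14, 0.5).
Step 4: Two-sided exact p-value = sum of Bin(14,0.5) probabilities at or below the observed probability = 0.790527.
Step 5: alpha = 0.05. fail to reject H0.

n_eff = 14, pos = 6, neg = 8, p = 0.790527, fail to reject H0.


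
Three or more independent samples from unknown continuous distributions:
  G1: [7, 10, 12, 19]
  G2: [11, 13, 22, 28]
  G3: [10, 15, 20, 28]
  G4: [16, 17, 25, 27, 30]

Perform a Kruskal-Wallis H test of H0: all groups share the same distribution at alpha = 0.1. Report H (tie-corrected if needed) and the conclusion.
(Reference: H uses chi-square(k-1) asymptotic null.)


Step 1: Combine all N = 17 observations and assign midranks.
sorted (value, group, rank): (7,G1,1), (10,G1,2.5), (10,G3,2.5), (11,G2,4), (12,G1,5), (13,G2,6), (15,G3,7), (16,G4,8), (17,G4,9), (19,G1,10), (20,G3,11), (22,G2,12), (25,G4,13), (27,G4,14), (28,G2,15.5), (28,G3,15.5), (30,G4,17)
Step 2: Sum ranks within each group.
R_1 = 18.5 (n_1 = 4)
R_2 = 37.5 (n_2 = 4)
R_3 = 36 (n_3 = 4)
R_4 = 61 (n_4 = 5)
Step 3: H = 12/(N(N+1)) * sum(R_i^2/n_i) - 3(N+1)
     = 12/(17*18) * (18.5^2/4 + 37.5^2/4 + 36^2/4 + 61^2/5) - 3*18
     = 0.039216 * 1505.33 - 54
     = 5.032353.
Step 4: Ties present; correction factor C = 1 - 12/(17^3 - 17) = 0.997549. Corrected H = 5.032353 / 0.997549 = 5.044717.
Step 5: Under H0, H ~ chi^2(3); p-value = 0.168552.
Step 6: alpha = 0.1. fail to reject H0.

H = 5.0447, df = 3, p = 0.168552, fail to reject H0.


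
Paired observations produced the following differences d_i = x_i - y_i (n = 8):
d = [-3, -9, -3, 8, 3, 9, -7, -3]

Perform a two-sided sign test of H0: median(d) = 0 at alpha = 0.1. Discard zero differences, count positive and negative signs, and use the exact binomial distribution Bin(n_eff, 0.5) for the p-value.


Step 1: Discard zero differences. Original n = 8; n_eff = number of nonzero differences = 8.
Nonzero differences (with sign): -3, -9, -3, +8, +3, +9, -7, -3
Step 2: Count signs: positive = 3, negative = 5.
Step 3: Under H0: P(positive) = 0.5, so the number of positives S ~ Bin(8, 0.5).
Step 4: Two-sided exact p-value = sum of Bin(8,0.5) probabilities at or below the observed probability = 0.726562.
Step 5: alpha = 0.1. fail to reject H0.

n_eff = 8, pos = 3, neg = 5, p = 0.726562, fail to reject H0.
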